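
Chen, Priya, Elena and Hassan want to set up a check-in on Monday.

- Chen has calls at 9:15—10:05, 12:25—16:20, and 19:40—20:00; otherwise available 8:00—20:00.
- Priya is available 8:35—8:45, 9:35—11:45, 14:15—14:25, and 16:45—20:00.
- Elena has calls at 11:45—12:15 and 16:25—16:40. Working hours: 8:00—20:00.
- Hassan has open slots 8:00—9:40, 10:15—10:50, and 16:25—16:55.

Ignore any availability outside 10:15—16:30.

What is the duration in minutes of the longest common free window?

35 minutes

Chen free within 08:00–20:00: 08:00–09:15, 10:05–12:25, 16:20–19:40.
Elena free within 08:00–20:00: 08:00–11:45, 12:15–16:25, 16:40–20:00.
Chen ∩ Priya: 08:35–08:45, 10:05–11:45, 16:45–19:40.
Chen ∩ Priya ∩ Elena: 08:35–08:45, 10:05–11:45, 16:45–19:40.
Chen ∩ Priya ∩ Elena ∩ Hassan: 08:35–08:45, 10:15–10:50, 16:45–16:55.
Restricted to 10:15–16:30: 10:15–10:50.
Single common window of 35 minutes.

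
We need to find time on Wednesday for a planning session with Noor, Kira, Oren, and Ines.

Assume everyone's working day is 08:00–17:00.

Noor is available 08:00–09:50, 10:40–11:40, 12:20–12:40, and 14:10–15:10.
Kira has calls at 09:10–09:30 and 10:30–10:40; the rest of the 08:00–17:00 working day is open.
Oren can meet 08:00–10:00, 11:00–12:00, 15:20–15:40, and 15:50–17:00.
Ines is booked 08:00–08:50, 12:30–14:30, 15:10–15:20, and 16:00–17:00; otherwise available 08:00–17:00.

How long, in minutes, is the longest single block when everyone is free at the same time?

Kira free within 08:00–17:00: 08:00–09:10, 09:30–10:30, 10:40–17:00.
Ines free within 08:00–17:00: 08:50–12:30, 14:30–15:10, 15:20–16:00.
Noor ∩ Kira: 08:00–09:10, 09:30–09:50, 10:40–11:40, 12:20–12:40, 14:10–15:10.
Noor ∩ Kira ∩ Oren: 08:00–09:10, 09:30–09:50, 11:00–11:40.
Noor ∩ Kira ∩ Oren ∩ Ines: 08:50–09:10, 09:30–09:50, 11:00–11:40.
Common window lengths: 20, 20, 40 min; longest is 40.

40 minutes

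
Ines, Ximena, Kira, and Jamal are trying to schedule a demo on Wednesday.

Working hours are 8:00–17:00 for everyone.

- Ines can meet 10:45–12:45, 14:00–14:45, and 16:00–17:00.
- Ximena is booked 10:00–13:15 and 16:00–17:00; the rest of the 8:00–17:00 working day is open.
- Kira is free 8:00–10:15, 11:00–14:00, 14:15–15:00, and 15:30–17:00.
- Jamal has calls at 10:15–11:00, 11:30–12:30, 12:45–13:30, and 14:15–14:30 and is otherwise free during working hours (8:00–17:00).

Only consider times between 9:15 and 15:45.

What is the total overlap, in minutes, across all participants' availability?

15 minutes

Ximena free within 08:00–17:00: 08:00–10:00, 13:15–16:00.
Jamal free within 08:00–17:00: 08:00–10:15, 11:00–11:30, 12:30–12:45, 13:30–14:15, 14:30–17:00.
Ines ∩ Ximena: 14:00–14:45.
Ines ∩ Ximena ∩ Kira: 14:15–14:45.
Ines ∩ Ximena ∩ Kira ∩ Jamal: 14:30–14:45.
Restricted to 09:15–15:45: 14:30–14:45.
Total common minutes: 15.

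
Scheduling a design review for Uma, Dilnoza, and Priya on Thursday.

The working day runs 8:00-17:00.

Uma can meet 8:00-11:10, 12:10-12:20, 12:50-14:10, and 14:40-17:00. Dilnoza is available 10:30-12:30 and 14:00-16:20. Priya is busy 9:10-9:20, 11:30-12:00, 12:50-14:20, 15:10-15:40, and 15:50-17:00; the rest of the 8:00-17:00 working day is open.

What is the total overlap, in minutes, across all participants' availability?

Priya free within 08:00–17:00: 08:00–09:10, 09:20–11:30, 12:00–12:50, 14:20–15:10, 15:40–15:50.
Uma ∩ Dilnoza: 10:30–11:10, 12:10–12:20, 14:00–14:10, 14:40–16:20.
Uma ∩ Dilnoza ∩ Priya: 10:30–11:10, 12:10–12:20, 14:40–15:10, 15:40–15:50.
Total common minutes: 40 + 10 + 30 + 10 = 90.

90 minutes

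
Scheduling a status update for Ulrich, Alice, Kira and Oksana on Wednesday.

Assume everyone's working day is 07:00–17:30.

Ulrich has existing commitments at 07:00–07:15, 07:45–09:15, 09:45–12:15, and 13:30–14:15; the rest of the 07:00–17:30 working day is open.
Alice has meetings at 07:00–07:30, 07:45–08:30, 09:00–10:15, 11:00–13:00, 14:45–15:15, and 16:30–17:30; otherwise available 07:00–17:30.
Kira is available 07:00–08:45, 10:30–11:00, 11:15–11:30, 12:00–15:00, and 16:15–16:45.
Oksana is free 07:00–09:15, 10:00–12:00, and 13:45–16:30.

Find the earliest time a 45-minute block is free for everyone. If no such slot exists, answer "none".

Ulrich free within 07:00–17:30: 07:15–07:45, 09:15–09:45, 12:15–13:30, 14:15–17:30.
Alice free within 07:00–17:30: 07:30–07:45, 08:30–09:00, 10:15–11:00, 13:00–14:45, 15:15–16:30.
Ulrich ∩ Alice: 07:30–07:45, 13:00–13:30, 14:15–14:45, 15:15–16:30.
Ulrich ∩ Alice ∩ Kira: 07:30–07:45, 13:00–13:30, 14:15–14:45, 16:15–16:30.
Ulrich ∩ Alice ∩ Kira ∩ Oksana: 07:30–07:45, 14:15–14:45, 16:15–16:30.
Windows ≥ 45 min: (none).

none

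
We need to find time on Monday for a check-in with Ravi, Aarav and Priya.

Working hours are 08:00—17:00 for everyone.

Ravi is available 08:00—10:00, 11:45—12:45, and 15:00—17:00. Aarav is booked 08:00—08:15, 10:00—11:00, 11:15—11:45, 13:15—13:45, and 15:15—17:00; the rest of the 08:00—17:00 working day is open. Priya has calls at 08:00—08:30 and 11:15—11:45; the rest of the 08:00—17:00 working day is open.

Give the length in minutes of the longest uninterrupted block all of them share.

Aarav free within 08:00–17:00: 08:15–10:00, 11:00–11:15, 11:45–13:15, 13:45–15:15.
Priya free within 08:00–17:00: 08:30–11:15, 11:45–17:00.
Ravi ∩ Aarav: 08:15–10:00, 11:45–12:45, 15:00–15:15.
Ravi ∩ Aarav ∩ Priya: 08:30–10:00, 11:45–12:45, 15:00–15:15.
Common window lengths: 90, 60, 15 min; longest is 90.

90 minutes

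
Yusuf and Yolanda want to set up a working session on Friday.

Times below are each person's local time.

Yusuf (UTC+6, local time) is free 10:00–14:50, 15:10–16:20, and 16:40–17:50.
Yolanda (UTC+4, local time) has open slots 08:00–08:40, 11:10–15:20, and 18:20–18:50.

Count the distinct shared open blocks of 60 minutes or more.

2

Yusuf → UTC: 04:00–08:50, 09:10–10:20, 10:40–11:50.
Yolanda → UTC: 04:00–04:40, 07:10–11:20, 14:20–14:50.
Yusuf ∩ Yolanda: 04:00–04:40, 07:10–08:50, 09:10–10:20, 10:40–11:20.
Windows ≥ 60 min: 07:10–08:50, 09:10–10:20.
That's 2 windows.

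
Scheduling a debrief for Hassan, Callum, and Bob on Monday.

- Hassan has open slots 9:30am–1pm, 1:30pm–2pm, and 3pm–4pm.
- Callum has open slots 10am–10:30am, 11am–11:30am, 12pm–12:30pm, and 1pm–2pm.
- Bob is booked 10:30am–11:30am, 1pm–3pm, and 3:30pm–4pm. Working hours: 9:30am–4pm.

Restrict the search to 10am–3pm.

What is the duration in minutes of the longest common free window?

30 minutes

Bob free within 09:30–16:00: 09:30–10:30, 11:30–13:00, 15:00–15:30.
Hassan ∩ Callum: 10:00–10:30, 11:00–11:30, 12:00–12:30, 13:30–14:00.
Hassan ∩ Callum ∩ Bob: 10:00–10:30, 12:00–12:30.
Restricted to 10:00–15:00: 10:00–10:30, 12:00–12:30.
Common window lengths: 30, 30 min; longest is 30.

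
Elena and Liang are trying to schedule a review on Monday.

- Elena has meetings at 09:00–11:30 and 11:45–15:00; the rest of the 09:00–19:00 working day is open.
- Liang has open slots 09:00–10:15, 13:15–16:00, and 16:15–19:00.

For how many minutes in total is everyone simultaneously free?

225 minutes

Elena free within 09:00–19:00: 11:30–11:45, 15:00–19:00.
Elena ∩ Liang: 15:00–16:00, 16:15–19:00.
Total common minutes: 60 + 165 = 225.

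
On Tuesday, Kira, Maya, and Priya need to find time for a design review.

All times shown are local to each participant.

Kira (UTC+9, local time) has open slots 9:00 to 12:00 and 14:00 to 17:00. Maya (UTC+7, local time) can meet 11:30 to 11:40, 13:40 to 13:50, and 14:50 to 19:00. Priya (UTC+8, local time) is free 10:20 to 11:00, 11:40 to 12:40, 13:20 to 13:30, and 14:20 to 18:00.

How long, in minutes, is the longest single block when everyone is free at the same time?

10 minutes

Kira → UTC: 00:00–03:00, 05:00–08:00.
Maya → UTC: 04:30–04:40, 06:40–06:50, 07:50–12:00.
Priya → UTC: 02:20–03:00, 03:40–04:40, 05:20–05:30, 06:20–10:00.
Kira ∩ Maya: 06:40–06:50, 07:50–08:00.
Kira ∩ Maya ∩ Priya: 06:40–06:50, 07:50–08:00.
Common window lengths: 10, 10 min; longest is 10.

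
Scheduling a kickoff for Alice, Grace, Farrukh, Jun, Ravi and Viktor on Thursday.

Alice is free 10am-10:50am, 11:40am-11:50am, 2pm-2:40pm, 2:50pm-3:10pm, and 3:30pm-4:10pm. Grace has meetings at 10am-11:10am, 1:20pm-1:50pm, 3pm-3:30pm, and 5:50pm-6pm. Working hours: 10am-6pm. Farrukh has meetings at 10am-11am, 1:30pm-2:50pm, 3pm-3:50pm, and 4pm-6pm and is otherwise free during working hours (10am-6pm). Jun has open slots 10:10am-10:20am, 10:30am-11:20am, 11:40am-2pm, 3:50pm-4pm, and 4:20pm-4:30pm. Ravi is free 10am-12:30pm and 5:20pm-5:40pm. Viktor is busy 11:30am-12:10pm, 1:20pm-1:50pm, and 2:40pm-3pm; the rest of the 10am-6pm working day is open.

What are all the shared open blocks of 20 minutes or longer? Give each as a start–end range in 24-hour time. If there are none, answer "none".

Grace free within 10:00–18:00: 11:10–13:20, 13:50–15:00, 15:30–17:50.
Farrukh free within 10:00–18:00: 11:00–13:30, 14:50–15:00, 15:50–16:00.
Viktor free within 10:00–18:00: 10:00–11:30, 12:10–13:20, 13:50–14:40, 15:00–18:00.
Alice ∩ Grace: 11:40–11:50, 14:00–14:40, 14:50–15:00, 15:30–16:10.
Alice ∩ Grace ∩ Farrukh: 11:40–11:50, 14:50–15:00, 15:50–16:00.
Alice ∩ Grace ∩ Farrukh ∩ Jun: 11:40–11:50, 15:50–16:00.
Alice ∩ Grace ∩ Farrukh ∩ Jun ∩ Ravi: 11:40–11:50.
Alice ∩ Grace ∩ Farrukh ∩ Jun ∩ Ravi ∩ Viktor: (none).
Windows ≥ 20 min: (none).

none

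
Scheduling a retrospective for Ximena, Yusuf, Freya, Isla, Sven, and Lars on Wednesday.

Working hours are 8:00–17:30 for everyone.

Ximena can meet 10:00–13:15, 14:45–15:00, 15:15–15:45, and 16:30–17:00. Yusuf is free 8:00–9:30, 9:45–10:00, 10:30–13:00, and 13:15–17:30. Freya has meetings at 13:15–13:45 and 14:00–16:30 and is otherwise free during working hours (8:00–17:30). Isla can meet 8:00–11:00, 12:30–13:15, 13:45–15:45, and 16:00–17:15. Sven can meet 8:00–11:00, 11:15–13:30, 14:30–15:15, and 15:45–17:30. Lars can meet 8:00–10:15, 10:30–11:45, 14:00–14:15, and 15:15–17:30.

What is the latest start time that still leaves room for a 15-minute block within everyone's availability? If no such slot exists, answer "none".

16:45

Freya free within 08:00–17:30: 08:00–13:15, 13:45–14:00, 16:30–17:30.
Ximena ∩ Yusuf: 10:30–13:00, 14:45–15:00, 15:15–15:45, 16:30–17:00.
Ximena ∩ Yusuf ∩ Freya: 10:30–13:00, 16:30–17:00.
Ximena ∩ Yusuf ∩ Freya ∩ Isla: 10:30–11:00, 12:30–13:00, 16:30–17:00.
Ximena ∩ Yusuf ∩ Freya ∩ Isla ∩ Sven: 10:30–11:00, 12:30–13:00, 16:30–17:00.
Ximena ∩ Yusuf ∩ Freya ∩ Isla ∩ Sven ∩ Lars: 10:30–11:00, 16:30–17:00.
Windows ≥ 15 min: 10:30–11:00, 16:30–17:00.
Latest start in the last window 16:30–17:00 is 17:00 − 15 min = 16:45.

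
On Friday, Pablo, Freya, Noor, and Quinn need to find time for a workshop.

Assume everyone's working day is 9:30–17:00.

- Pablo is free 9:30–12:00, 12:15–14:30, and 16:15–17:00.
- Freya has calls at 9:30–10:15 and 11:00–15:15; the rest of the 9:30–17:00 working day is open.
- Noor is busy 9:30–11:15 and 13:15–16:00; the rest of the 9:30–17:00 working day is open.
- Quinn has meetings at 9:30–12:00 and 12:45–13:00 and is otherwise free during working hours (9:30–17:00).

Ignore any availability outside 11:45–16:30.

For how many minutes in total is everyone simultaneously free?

Freya free within 09:30–17:00: 10:15–11:00, 15:15–17:00.
Noor free within 09:30–17:00: 11:15–13:15, 16:00–17:00.
Quinn free within 09:30–17:00: 12:00–12:45, 13:00–17:00.
Pablo ∩ Freya: 10:15–11:00, 16:15–17:00.
Pablo ∩ Freya ∩ Noor: 16:15–17:00.
Pablo ∩ Freya ∩ Noor ∩ Quinn: 16:15–17:00.
Restricted to 11:45–16:30: 16:15–16:30.
Total common minutes: 15.

15 minutes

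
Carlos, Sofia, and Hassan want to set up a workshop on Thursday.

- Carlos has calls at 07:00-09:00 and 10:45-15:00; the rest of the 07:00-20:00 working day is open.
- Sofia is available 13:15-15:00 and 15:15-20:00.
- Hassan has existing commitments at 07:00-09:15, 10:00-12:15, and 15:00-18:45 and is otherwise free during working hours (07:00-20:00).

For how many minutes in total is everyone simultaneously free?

75 minutes

Carlos free within 07:00–20:00: 09:00–10:45, 15:00–20:00.
Hassan free within 07:00–20:00: 09:15–10:00, 12:15–15:00, 18:45–20:00.
Carlos ∩ Sofia: 15:15–20:00.
Carlos ∩ Sofia ∩ Hassan: 18:45–20:00.
Total common minutes: 75.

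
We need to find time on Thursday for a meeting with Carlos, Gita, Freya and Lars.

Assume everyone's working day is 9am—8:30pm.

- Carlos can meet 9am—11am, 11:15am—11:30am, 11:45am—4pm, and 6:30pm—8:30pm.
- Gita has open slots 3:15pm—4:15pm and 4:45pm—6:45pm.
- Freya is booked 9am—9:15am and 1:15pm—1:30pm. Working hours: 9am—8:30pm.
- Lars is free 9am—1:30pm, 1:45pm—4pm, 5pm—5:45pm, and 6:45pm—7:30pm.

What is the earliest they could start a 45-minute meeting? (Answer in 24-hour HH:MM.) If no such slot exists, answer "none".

15:15

Freya free within 09:00–20:30: 09:15–13:15, 13:30–20:30.
Carlos ∩ Gita: 15:15–16:00, 18:30–18:45.
Carlos ∩ Gita ∩ Freya: 15:15–16:00, 18:30–18:45.
Carlos ∩ Gita ∩ Freya ∩ Lars: 15:15–16:00.
Windows ≥ 45 min: 15:15–16:00.
Earliest such window starts at 15:15.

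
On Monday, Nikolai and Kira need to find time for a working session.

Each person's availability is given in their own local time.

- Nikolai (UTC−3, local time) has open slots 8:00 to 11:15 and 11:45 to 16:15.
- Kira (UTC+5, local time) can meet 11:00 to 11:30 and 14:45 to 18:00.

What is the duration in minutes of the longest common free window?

Nikolai → UTC: 11:00–14:15, 14:45–19:15.
Kira → UTC: 06:00–06:30, 09:45–13:00.
Nikolai ∩ Kira: 11:00–13:00.
Single common window of 120 minutes.

120 minutes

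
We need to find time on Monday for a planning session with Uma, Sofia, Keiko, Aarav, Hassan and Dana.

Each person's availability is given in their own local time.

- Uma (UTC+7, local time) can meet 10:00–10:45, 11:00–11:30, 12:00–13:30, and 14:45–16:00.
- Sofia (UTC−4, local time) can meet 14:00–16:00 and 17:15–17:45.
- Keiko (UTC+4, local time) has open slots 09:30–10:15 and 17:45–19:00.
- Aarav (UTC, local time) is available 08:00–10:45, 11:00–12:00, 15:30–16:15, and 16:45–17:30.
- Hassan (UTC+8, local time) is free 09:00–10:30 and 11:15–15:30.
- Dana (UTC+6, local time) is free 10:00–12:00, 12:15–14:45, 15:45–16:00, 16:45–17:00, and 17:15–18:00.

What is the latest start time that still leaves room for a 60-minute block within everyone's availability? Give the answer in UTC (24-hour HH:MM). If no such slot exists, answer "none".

Uma → UTC: 03:00–03:45, 04:00–04:30, 05:00–06:30, 07:45–09:00.
Sofia → UTC: 18:00–20:00, 21:15–21:45.
Keiko → UTC: 05:30–06:15, 13:45–15:00.
Aarav → UTC: 08:00–10:45, 11:00–12:00, 15:30–16:15, 16:45–17:30.
Hassan → UTC: 01:00–02:30, 03:15–07:30.
Dana → UTC: 04:00–06:00, 06:15–08:45, 09:45–10:00, 10:45–11:00, 11:15–12:00.
Uma ∩ Sofia: (none).
Uma ∩ Sofia ∩ Keiko: (none).
Uma ∩ Sofia ∩ Keiko ∩ Aarav: (none).
Uma ∩ Sofia ∩ Keiko ∩ Aarav ∩ Hassan: (none).
Uma ∩ Sofia ∩ Keiko ∩ Aarav ∩ Hassan ∩ Dana: (none).
Windows ≥ 60 min: (none).

none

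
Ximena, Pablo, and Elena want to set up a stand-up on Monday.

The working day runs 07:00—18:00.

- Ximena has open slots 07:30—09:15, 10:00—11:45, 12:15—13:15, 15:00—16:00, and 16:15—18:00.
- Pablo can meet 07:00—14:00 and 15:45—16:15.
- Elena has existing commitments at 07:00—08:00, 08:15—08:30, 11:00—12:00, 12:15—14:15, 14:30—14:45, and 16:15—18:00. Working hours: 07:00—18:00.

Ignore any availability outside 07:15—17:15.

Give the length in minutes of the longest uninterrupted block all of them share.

Elena free within 07:00–18:00: 08:00–08:15, 08:30–11:00, 12:00–12:15, 14:15–14:30, 14:45–16:15.
Ximena ∩ Pablo: 07:30–09:15, 10:00–11:45, 12:15–13:15, 15:45–16:00.
Ximena ∩ Pablo ∩ Elena: 08:00–08:15, 08:30–09:15, 10:00–11:00, 15:45–16:00.
Restricted to 07:15–17:15: 08:00–08:15, 08:30–09:15, 10:00–11:00, 15:45–16:00.
Common window lengths: 15, 45, 60, 15 min; longest is 60.

60 minutes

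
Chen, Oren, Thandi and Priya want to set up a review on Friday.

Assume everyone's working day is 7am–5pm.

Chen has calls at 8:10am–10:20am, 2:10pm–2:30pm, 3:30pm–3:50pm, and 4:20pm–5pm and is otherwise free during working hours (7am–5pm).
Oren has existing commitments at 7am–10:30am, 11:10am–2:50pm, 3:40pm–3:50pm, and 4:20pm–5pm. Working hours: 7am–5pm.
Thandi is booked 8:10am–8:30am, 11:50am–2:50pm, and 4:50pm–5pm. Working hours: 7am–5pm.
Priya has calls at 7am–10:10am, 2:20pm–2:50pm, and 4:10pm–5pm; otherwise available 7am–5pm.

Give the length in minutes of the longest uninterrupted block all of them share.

40 minutes

Chen free within 07:00–17:00: 07:00–08:10, 10:20–14:10, 14:30–15:30, 15:50–16:20.
Oren free within 07:00–17:00: 10:30–11:10, 14:50–15:40, 15:50–16:20.
Thandi free within 07:00–17:00: 07:00–08:10, 08:30–11:50, 14:50–16:50.
Priya free within 07:00–17:00: 10:10–14:20, 14:50–16:10.
Chen ∩ Oren: 10:30–11:10, 14:50–15:30, 15:50–16:20.
Chen ∩ Oren ∩ Thandi: 10:30–11:10, 14:50–15:30, 15:50–16:20.
Chen ∩ Oren ∩ Thandi ∩ Priya: 10:30–11:10, 14:50–15:30, 15:50–16:10.
Common window lengths: 40, 40, 20 min; longest is 40.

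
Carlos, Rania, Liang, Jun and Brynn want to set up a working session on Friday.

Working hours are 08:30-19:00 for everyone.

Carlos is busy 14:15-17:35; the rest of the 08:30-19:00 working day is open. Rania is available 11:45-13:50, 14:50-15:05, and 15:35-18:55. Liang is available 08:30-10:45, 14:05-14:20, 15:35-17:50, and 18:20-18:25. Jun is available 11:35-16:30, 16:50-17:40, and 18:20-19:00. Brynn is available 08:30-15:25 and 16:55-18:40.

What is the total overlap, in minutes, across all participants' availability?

10 minutes

Carlos free within 08:30–19:00: 08:30–14:15, 17:35–19:00.
Carlos ∩ Rania: 11:45–13:50, 17:35–18:55.
Carlos ∩ Rania ∩ Liang: 17:35–17:50, 18:20–18:25.
Carlos ∩ Rania ∩ Liang ∩ Jun: 17:35–17:40, 18:20–18:25.
Carlos ∩ Rania ∩ Liang ∩ Jun ∩ Brynn: 17:35–17:40, 18:20–18:25.
Total common minutes: 5 + 5 = 10.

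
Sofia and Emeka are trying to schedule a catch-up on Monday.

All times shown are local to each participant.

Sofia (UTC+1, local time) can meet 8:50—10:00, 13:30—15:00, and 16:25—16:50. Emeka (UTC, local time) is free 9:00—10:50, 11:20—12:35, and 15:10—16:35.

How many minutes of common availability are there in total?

30 minutes

Sofia → UTC: 07:50–09:00, 12:30–14:00, 15:25–15:50.
Emeka → UTC: 09:00–10:50, 11:20–12:35, 15:10–16:35.
Sofia ∩ Emeka: 12:30–12:35, 15:25–15:50.
Total common minutes: 5 + 25 = 30.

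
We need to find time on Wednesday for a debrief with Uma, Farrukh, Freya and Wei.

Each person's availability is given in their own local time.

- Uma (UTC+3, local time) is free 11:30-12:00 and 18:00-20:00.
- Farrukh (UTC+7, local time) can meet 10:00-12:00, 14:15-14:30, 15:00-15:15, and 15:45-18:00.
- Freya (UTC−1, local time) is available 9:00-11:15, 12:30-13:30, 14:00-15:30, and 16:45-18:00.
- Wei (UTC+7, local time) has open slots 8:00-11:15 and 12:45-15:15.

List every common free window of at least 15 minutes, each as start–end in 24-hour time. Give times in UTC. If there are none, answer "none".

Uma → UTC: 08:30–09:00, 15:00–17:00.
Farrukh → UTC: 03:00–05:00, 07:15–07:30, 08:00–08:15, 08:45–11:00.
Freya → UTC: 10:00–12:15, 13:30–14:30, 15:00–16:30, 17:45–19:00.
Wei → UTC: 01:00–04:15, 05:45–08:15.
Uma ∩ Farrukh: 08:45–09:00.
Uma ∩ Farrukh ∩ Freya: (none).
Uma ∩ Farrukh ∩ Freya ∩ Wei: (none).
Windows ≥ 15 min: (none).

none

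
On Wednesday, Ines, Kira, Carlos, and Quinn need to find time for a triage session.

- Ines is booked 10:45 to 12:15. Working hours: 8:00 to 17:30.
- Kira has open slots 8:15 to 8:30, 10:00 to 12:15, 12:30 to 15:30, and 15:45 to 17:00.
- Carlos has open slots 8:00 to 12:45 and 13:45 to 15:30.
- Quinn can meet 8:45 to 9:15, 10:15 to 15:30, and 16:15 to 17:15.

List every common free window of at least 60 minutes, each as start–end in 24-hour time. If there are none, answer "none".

Ines free within 08:00–17:30: 08:00–10:45, 12:15–17:30.
Ines ∩ Kira: 08:15–08:30, 10:00–10:45, 12:30–15:30, 15:45–17:00.
Ines ∩ Kira ∩ Carlos: 08:15–08:30, 10:00–10:45, 12:30–12:45, 13:45–15:30.
Ines ∩ Kira ∩ Carlos ∩ Quinn: 10:15–10:45, 12:30–12:45, 13:45–15:30.
Windows ≥ 60 min: 13:45–15:30.

13:45–15:30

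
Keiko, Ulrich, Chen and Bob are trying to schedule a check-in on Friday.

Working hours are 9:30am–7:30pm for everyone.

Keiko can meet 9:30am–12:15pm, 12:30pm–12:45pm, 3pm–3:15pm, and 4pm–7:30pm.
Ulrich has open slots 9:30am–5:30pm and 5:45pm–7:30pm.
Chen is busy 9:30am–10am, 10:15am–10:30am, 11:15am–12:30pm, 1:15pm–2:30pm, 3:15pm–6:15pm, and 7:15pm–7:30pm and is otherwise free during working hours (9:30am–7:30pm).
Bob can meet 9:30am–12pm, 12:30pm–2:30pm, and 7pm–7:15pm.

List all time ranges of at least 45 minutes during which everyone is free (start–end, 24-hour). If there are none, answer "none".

10:30–11:15

Chen free within 09:30–19:30: 10:00–10:15, 10:30–11:15, 12:30–13:15, 14:30–15:15, 18:15–19:15.
Keiko ∩ Ulrich: 09:30–12:15, 12:30–12:45, 15:00–15:15, 16:00–17:30, 17:45–19:30.
Keiko ∩ Ulrich ∩ Chen: 10:00–10:15, 10:30–11:15, 12:30–12:45, 15:00–15:15, 18:15–19:15.
Keiko ∩ Ulrich ∩ Chen ∩ Bob: 10:00–10:15, 10:30–11:15, 12:30–12:45, 19:00–19:15.
Windows ≥ 45 min: 10:30–11:15.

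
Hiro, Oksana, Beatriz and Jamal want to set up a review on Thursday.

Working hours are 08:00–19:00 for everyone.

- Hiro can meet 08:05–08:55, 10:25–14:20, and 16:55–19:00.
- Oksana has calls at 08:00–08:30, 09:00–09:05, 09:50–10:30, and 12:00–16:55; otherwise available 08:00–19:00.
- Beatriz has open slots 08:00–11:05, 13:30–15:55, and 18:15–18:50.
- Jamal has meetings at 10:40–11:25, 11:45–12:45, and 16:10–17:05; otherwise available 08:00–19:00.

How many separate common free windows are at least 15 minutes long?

2

Oksana free within 08:00–19:00: 08:30–09:00, 09:05–09:50, 10:30–12:00, 16:55–19:00.
Jamal free within 08:00–19:00: 08:00–10:40, 11:25–11:45, 12:45–16:10, 17:05–19:00.
Hiro ∩ Oksana: 08:30–08:55, 10:30–12:00, 16:55–19:00.
Hiro ∩ Oksana ∩ Beatriz: 08:30–08:55, 10:30–11:05, 18:15–18:50.
Hiro ∩ Oksana ∩ Beatriz ∩ Jamal: 08:30–08:55, 10:30–10:40, 18:15–18:50.
Windows ≥ 15 min: 08:30–08:55, 18:15–18:50.
That's 2 windows.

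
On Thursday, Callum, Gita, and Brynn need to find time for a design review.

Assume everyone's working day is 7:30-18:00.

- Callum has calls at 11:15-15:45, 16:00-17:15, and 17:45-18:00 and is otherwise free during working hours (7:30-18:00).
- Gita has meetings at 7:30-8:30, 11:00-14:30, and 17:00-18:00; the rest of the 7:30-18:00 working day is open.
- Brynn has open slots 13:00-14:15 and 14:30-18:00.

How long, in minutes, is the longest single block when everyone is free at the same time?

Callum free within 07:30–18:00: 07:30–11:15, 15:45–16:00, 17:15–17:45.
Gita free within 07:30–18:00: 08:30–11:00, 14:30–17:00.
Callum ∩ Gita: 08:30–11:00, 15:45–16:00.
Callum ∩ Gita ∩ Brynn: 15:45–16:00.
Single common window of 15 minutes.

15 minutes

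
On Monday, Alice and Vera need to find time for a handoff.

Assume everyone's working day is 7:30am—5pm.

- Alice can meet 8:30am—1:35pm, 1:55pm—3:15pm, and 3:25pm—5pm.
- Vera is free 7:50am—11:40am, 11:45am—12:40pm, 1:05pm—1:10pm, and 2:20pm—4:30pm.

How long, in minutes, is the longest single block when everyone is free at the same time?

Alice ∩ Vera: 08:30–11:40, 11:45–12:40, 13:05–13:10, 14:20–15:15, 15:25–16:30.
Common window lengths: 190, 55, 5, 55, 65 min; longest is 190.

190 minutes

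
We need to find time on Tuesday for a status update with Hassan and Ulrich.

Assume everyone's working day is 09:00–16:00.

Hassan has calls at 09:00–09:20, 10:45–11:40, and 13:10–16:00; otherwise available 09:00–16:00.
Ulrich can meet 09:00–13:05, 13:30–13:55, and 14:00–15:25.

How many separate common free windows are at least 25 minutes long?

Hassan free within 09:00–16:00: 09:20–10:45, 11:40–13:10.
Hassan ∩ Ulrich: 09:20–10:45, 11:40–13:05.
Windows ≥ 25 min: 09:20–10:45, 11:40–13:05.
That's 2 windows.

2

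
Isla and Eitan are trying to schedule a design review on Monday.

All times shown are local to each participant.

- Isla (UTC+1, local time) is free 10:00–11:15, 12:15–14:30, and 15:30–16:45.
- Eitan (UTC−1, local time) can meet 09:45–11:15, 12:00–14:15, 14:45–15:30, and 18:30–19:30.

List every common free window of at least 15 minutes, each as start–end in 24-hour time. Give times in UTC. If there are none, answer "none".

11:15–12:15, 13:00–13:30, 14:30–15:15

Isla → UTC: 09:00–10:15, 11:15–13:30, 14:30–15:45.
Eitan → UTC: 10:45–12:15, 13:00–15:15, 15:45–16:30, 19:30–20:30.
Isla ∩ Eitan: 11:15–12:15, 13:00–13:30, 14:30–15:15.
Windows ≥ 15 min: 11:15–12:15, 13:00–13:30, 14:30–15:15.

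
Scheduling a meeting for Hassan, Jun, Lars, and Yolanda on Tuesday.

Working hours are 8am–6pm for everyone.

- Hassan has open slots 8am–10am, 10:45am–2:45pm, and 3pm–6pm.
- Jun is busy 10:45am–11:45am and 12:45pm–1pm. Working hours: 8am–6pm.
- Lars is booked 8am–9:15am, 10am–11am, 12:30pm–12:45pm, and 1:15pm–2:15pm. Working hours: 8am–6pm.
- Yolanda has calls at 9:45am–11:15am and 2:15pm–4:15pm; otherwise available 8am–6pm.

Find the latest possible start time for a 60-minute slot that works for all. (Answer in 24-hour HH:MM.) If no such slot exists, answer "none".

Jun free within 08:00–18:00: 08:00–10:45, 11:45–12:45, 13:00–18:00.
Lars free within 08:00–18:00: 09:15–10:00, 11:00–12:30, 12:45–13:15, 14:15–18:00.
Yolanda free within 08:00–18:00: 08:00–09:45, 11:15–14:15, 16:15–18:00.
Hassan ∩ Jun: 08:00–10:00, 11:45–12:45, 13:00–14:45, 15:00–18:00.
Hassan ∩ Jun ∩ Lars: 09:15–10:00, 11:45–12:30, 13:00–13:15, 14:15–14:45, 15:00–18:00.
Hassan ∩ Jun ∩ Lars ∩ Yolanda: 09:15–09:45, 11:45–12:30, 13:00–13:15, 16:15–18:00.
Windows ≥ 60 min: 16:15–18:00.
Latest start in the last window 16:15–18:00 is 18:00 − 60 min = 17:00.

17:00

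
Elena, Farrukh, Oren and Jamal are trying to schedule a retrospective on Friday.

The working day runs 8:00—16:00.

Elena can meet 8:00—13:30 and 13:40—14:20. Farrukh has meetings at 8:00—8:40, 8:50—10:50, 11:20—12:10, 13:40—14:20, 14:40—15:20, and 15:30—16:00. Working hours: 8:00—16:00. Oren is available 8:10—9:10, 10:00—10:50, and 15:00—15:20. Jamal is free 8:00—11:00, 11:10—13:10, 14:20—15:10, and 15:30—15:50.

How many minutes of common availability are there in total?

Farrukh free within 08:00–16:00: 08:40–08:50, 10:50–11:20, 12:10–13:40, 14:20–14:40, 15:20–15:30.
Elena ∩ Farrukh: 08:40–08:50, 10:50–11:20, 12:10–13:30.
Elena ∩ Farrukh ∩ Oren: 08:40–08:50.
Elena ∩ Farrukh ∩ Oren ∩ Jamal: 08:40–08:50.
Total common minutes: 10.

10 minutes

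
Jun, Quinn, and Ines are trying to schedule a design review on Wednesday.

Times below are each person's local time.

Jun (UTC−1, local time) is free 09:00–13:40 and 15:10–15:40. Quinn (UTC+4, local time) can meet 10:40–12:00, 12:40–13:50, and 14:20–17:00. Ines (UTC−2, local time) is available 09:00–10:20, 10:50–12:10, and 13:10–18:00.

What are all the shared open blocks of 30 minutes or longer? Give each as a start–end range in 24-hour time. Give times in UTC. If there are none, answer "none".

Jun → UTC: 10:00–14:40, 16:10–16:40.
Quinn → UTC: 06:40–08:00, 08:40–09:50, 10:20–13:00.
Ines → UTC: 11:00–12:20, 12:50–14:10, 15:10–20:00.
Jun ∩ Quinn: 10:20–13:00.
Jun ∩ Quinn ∩ Ines: 11:00–12:20, 12:50–13:00.
Windows ≥ 30 min: 11:00–12:20.

11:00–12:20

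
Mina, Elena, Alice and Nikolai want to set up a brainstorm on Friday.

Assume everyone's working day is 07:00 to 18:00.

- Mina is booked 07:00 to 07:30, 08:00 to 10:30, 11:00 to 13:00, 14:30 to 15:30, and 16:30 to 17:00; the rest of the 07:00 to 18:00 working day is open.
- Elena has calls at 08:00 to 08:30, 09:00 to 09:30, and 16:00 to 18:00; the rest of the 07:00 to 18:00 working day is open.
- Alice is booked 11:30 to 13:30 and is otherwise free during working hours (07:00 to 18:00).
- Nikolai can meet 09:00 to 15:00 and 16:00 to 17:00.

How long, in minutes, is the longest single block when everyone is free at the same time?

Mina free within 07:00–18:00: 07:30–08:00, 10:30–11:00, 13:00–14:30, 15:30–16:30, 17:00–18:00.
Elena free within 07:00–18:00: 07:00–08:00, 08:30–09:00, 09:30–16:00.
Alice free within 07:00–18:00: 07:00–11:30, 13:30–18:00.
Mina ∩ Elena: 07:30–08:00, 10:30–11:00, 13:00–14:30, 15:30–16:00.
Mina ∩ Elena ∩ Alice: 07:30–08:00, 10:30–11:00, 13:30–14:30, 15:30–16:00.
Mina ∩ Elena ∩ Alice ∩ Nikolai: 10:30–11:00, 13:30–14:30.
Common window lengths: 30, 60 min; longest is 60.

60 minutes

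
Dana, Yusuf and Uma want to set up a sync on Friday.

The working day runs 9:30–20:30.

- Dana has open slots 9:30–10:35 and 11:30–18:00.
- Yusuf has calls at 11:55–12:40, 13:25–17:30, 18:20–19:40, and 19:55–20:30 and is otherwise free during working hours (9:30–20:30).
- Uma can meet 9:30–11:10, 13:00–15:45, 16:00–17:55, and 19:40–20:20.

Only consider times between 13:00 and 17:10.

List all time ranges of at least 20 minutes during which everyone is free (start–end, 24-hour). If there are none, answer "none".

13:00–13:25

Yusuf free within 09:30–20:30: 09:30–11:55, 12:40–13:25, 17:30–18:20, 19:40–19:55.
Dana ∩ Yusuf: 09:30–10:35, 11:30–11:55, 12:40–13:25, 17:30–18:00.
Dana ∩ Yusuf ∩ Uma: 09:30–10:35, 13:00–13:25, 17:30–17:55.
Restricted to 13:00–17:10: 13:00–13:25.
Windows ≥ 20 min: 13:00–13:25.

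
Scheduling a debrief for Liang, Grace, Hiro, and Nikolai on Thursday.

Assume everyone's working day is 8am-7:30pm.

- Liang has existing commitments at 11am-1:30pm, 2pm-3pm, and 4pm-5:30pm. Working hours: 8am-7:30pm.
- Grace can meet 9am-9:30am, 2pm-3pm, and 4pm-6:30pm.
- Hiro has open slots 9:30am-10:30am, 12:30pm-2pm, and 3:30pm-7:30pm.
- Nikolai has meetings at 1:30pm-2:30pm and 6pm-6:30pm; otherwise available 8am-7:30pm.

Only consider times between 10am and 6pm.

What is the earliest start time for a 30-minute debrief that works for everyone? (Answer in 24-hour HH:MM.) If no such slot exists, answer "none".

Liang free within 08:00–19:30: 08:00–11:00, 13:30–14:00, 15:00–16:00, 17:30–19:30.
Nikolai free within 08:00–19:30: 08:00–13:30, 14:30–18:00, 18:30–19:30.
Liang ∩ Grace: 09:00–09:30, 17:30–18:30.
Liang ∩ Grace ∩ Hiro: 17:30–18:30.
Liang ∩ Grace ∩ Hiro ∩ Nikolai: 17:30–18:00.
Restricted to 10:00–18:00: 17:30–18:00.
Windows ≥ 30 min: 17:30–18:00.
Earliest such window starts at 17:30.

17:30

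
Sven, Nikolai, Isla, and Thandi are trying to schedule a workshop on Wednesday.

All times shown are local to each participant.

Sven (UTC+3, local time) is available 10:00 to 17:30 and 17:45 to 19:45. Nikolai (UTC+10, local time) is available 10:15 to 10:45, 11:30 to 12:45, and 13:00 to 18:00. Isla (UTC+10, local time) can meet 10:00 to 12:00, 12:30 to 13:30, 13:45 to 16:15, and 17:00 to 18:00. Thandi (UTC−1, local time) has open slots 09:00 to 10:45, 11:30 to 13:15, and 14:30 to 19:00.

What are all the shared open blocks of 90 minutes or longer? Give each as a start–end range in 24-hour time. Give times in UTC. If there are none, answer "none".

Sven → UTC: 07:00–14:30, 14:45–16:45.
Nikolai → UTC: 00:15–00:45, 01:30–02:45, 03:00–08:00.
Isla → UTC: 00:00–02:00, 02:30–03:30, 03:45–06:15, 07:00–08:00.
Thandi → UTC: 10:00–11:45, 12:30–14:15, 15:30–20:00.
Sven ∩ Nikolai: 07:00–08:00.
Sven ∩ Nikolai ∩ Isla: 07:00–08:00.
Sven ∩ Nikolai ∩ Isla ∩ Thandi: (none).
Windows ≥ 90 min: (none).

none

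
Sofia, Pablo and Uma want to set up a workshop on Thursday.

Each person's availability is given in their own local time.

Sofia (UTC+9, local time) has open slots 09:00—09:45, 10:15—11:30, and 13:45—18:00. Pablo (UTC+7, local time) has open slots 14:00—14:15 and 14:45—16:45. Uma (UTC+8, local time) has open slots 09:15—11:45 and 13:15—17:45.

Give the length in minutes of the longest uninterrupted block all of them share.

Sofia → UTC: 00:00–00:45, 01:15–02:30, 04:45–09:00.
Pablo → UTC: 07:00–07:15, 07:45–09:45.
Uma → UTC: 01:15–03:45, 05:15–09:45.
Sofia ∩ Pablo: 07:00–07:15, 07:45–09:00.
Sofia ∩ Pablo ∩ Uma: 07:00–07:15, 07:45–09:00.
Common window lengths: 15, 75 min; longest is 75.

75 minutes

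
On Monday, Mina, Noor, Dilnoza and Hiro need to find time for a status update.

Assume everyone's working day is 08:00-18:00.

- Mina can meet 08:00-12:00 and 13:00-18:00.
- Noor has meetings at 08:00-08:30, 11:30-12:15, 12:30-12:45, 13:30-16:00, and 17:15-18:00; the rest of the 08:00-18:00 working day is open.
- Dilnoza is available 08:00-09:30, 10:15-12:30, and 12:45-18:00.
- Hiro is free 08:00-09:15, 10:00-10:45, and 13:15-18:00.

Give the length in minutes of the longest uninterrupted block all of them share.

75 minutes

Noor free within 08:00–18:00: 08:30–11:30, 12:15–12:30, 12:45–13:30, 16:00–17:15.
Mina ∩ Noor: 08:30–11:30, 13:00–13:30, 16:00–17:15.
Mina ∩ Noor ∩ Dilnoza: 08:30–09:30, 10:15–11:30, 13:00–13:30, 16:00–17:15.
Mina ∩ Noor ∩ Dilnoza ∩ Hiro: 08:30–09:15, 10:15–10:45, 13:15–13:30, 16:00–17:15.
Common window lengths: 45, 30, 15, 75 min; longest is 75.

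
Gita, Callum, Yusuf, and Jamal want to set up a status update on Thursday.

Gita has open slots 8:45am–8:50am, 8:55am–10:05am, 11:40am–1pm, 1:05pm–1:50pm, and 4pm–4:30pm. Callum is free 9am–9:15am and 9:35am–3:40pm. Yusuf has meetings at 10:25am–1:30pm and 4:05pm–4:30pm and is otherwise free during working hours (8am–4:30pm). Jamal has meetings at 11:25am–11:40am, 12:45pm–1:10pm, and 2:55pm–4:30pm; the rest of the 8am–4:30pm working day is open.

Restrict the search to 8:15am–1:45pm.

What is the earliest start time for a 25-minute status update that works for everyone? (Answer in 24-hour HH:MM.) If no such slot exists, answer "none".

09:35

Yusuf free within 08:00–16:30: 08:00–10:25, 13:30–16:05.
Jamal free within 08:00–16:30: 08:00–11:25, 11:40–12:45, 13:10–14:55.
Gita ∩ Callum: 09:00–09:15, 09:35–10:05, 11:40–13:00, 13:05–13:50.
Gita ∩ Callum ∩ Yusuf: 09:00–09:15, 09:35–10:05, 13:30–13:50.
Gita ∩ Callum ∩ Yusuf ∩ Jamal: 09:00–09:15, 09:35–10:05, 13:30–13:50.
Restricted to 08:15–13:45: 09:00–09:15, 09:35–10:05, 13:30–13:45.
Windows ≥ 25 min: 09:35–10:05.
Earliest such window starts at 09:35.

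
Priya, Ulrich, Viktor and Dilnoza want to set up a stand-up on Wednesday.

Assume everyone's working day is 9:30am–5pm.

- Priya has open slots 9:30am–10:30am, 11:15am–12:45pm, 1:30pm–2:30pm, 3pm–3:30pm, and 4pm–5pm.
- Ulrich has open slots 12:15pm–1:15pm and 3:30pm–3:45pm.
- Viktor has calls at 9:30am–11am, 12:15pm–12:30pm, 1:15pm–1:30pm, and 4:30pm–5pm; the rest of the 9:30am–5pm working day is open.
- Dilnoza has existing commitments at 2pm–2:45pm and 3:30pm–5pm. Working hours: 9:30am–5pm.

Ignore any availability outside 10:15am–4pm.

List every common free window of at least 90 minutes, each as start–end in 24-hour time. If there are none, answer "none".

none

Viktor free within 09:30–17:00: 11:00–12:15, 12:30–13:15, 13:30–16:30.
Dilnoza free within 09:30–17:00: 09:30–14:00, 14:45–15:30.
Priya ∩ Ulrich: 12:15–12:45.
Priya ∩ Ulrich ∩ Viktor: 12:30–12:45.
Priya ∩ Ulrich ∩ Viktor ∩ Dilnoza: 12:30–12:45.
Restricted to 10:15–16:00: 12:30–12:45.
Windows ≥ 90 min: (none).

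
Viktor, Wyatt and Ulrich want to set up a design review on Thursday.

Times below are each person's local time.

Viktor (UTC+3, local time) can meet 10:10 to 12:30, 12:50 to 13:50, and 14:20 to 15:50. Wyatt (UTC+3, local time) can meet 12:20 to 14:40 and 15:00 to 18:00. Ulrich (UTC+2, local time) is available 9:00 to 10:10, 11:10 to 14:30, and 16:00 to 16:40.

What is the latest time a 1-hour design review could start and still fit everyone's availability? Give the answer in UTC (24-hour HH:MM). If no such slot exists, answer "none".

09:50

Viktor → UTC: 07:10–09:30, 09:50–10:50, 11:20–12:50.
Wyatt → UTC: 09:20–11:40, 12:00–15:00.
Ulrich → UTC: 07:00–08:10, 09:10–12:30, 14:00–14:40.
Viktor ∩ Wyatt: 09:20–09:30, 09:50–10:50, 11:20–11:40, 12:00–12:50.
Viktor ∩ Wyatt ∩ Ulrich: 09:20–09:30, 09:50–10:50, 11:20–11:40, 12:00–12:30.
Windows ≥ 60 min: 09:50–10:50.
Latest start in the last window 09:50–10:50 is 10:50 − 60 min = 09:50.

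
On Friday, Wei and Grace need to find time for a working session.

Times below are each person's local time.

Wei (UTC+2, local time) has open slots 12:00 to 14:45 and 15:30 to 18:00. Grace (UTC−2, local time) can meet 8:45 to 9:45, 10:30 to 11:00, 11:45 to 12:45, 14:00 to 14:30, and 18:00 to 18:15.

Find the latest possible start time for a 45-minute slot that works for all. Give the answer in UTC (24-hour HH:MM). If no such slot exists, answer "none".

Wei → UTC: 10:00–12:45, 13:30–16:00.
Grace → UTC: 10:45–11:45, 12:30–13:00, 13:45–14:45, 16:00–16:30, 20:00–20:15.
Wei ∩ Grace: 10:45–11:45, 12:30–12:45, 13:45–14:45.
Windows ≥ 45 min: 10:45–11:45, 13:45–14:45.
Latest start in the last window 13:45–14:45 is 14:45 − 45 min = 14:00.

14:00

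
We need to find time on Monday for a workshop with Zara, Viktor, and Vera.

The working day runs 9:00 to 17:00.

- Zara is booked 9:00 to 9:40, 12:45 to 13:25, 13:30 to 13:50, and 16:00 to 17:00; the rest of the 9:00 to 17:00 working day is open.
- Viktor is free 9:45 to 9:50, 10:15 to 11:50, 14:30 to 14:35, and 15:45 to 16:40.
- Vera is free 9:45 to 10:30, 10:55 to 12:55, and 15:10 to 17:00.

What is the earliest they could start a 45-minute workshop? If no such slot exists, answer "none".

10:55

Zara free within 09:00–17:00: 09:40–12:45, 13:25–13:30, 13:50–16:00.
Zara ∩ Viktor: 09:45–09:50, 10:15–11:50, 14:30–14:35, 15:45–16:00.
Zara ∩ Viktor ∩ Vera: 09:45–09:50, 10:15–10:30, 10:55–11:50, 15:45–16:00.
Windows ≥ 45 min: 10:55–11:50.
Earliest such window starts at 10:55.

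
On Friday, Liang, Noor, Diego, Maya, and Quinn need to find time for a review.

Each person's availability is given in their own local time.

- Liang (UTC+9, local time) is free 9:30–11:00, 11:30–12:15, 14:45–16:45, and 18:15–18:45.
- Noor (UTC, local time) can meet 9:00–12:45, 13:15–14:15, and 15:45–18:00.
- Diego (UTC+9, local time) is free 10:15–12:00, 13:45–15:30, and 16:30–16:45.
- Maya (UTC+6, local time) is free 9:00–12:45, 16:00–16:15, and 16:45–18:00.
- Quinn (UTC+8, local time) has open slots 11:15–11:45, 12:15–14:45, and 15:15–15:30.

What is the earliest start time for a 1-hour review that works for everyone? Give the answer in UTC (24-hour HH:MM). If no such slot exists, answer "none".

Liang → UTC: 00:30–02:00, 02:30–03:15, 05:45–07:45, 09:15–09:45.
Noor → UTC: 09:00–12:45, 13:15–14:15, 15:45–18:00.
Diego → UTC: 01:15–03:00, 04:45–06:30, 07:30–07:45.
Maya → UTC: 03:00–06:45, 10:00–10:15, 10:45–12:00.
Quinn → UTC: 03:15–03:45, 04:15–06:45, 07:15–07:30.
Liang ∩ Noor: 09:15–09:45.
Liang ∩ Noor ∩ Diego: (none).
Liang ∩ Noor ∩ Diego ∩ Maya: (none).
Liang ∩ Noor ∩ Diego ∩ Maya ∩ Quinn: (none).
Windows ≥ 60 min: (none).

none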